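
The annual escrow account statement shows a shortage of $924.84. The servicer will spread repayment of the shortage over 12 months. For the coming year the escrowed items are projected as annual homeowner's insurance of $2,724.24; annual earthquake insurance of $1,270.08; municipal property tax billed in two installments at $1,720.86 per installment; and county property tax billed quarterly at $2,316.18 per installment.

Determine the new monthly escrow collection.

$1,468.80

Homeowner's insurance = $2,724.24/yr
Earthquake insurance = $1,270.08/yr
Municipal property tax = $1,720.86 × 2 = $3,441.72/yr
County property tax = $2,316.18 × 4 = $9,264.72/yr
Total annual escrow = $16,700.76
Base monthly escrow = $16,700.76 ÷ 12 = $1,391.73
Shortage per month = $924.84 / 12 = $77.07
New monthly escrow = $1,391.73 + $77.07 = $1,468.80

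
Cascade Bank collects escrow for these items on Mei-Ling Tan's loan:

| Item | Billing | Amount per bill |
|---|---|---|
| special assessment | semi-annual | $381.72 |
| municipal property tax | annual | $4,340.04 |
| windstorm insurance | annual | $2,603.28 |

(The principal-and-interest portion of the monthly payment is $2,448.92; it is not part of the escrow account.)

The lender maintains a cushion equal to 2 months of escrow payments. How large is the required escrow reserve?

Special assessment — $381.72 × 2 = $763.44 per year
Municipal property tax — $4,340.04 per year
Windstorm insurance — $2,603.28 per year
Yearly total = $763.44 + $4,340.04 + $2,603.28 = $7,706.76
Monthly = $7,706.76 / 12 = $642.23
Reserve = 2 × $642.23 = $1,284.46

$1,284.46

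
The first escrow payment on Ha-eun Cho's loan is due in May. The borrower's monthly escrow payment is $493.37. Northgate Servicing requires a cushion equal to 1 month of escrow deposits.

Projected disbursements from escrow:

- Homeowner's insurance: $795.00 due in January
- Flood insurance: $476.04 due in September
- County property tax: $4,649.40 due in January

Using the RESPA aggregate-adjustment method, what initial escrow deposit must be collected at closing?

Cushion = 1 × $493.37 = $493.37
Trial balance (start $0, +$493.37 each month, − disbursements):
  May: +$493.37 → $493.37
  Jun: +$493.37 → $986.74
  Jul: +$493.37 → $1,480.11
  Aug: +$493.37 → $1,973.48
  Sep: +$493.37 − $476.04 → $1,990.81
  Oct: +$493.37 → $2,484.18
  Nov: +$493.37 → $2,977.55
  Dec: +$493.37 → $3,470.92
  Jan: +$493.37 − $5,444.40 → -$1,480.11
  Feb: +$493.37 → -$986.74
  Mar: +$493.37 → -$493.37
  Apr: +$493.37 → $0.00
Lowest trial balance = -$1,480.11 (Jan)
Initial deposit = cushion − low point = $493.37 − (-$1,480.11) = $1,973.48

$1,973.48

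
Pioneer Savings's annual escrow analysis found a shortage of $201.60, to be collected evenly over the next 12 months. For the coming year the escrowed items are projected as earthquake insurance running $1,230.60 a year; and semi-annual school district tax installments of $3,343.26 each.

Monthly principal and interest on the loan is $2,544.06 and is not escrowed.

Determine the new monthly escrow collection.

Earthquake insurance = $1,230.60/yr
School district tax = $3,343.26 × 2 = $6,686.52/yr
Combined annual = $7,917.12
Monthly = $7,917.12 / 12 = $659.76
Shortage spread = $201.60 / 12 = $16.80/mo
Adjusted monthly = $659.76 + $16.80 = $676.56

$676.56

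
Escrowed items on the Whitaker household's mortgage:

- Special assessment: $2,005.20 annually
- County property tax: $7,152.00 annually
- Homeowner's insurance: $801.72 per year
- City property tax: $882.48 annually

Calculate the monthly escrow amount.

$903.45

Special assessment: $2,005.20/yr
County property tax: $7,152.00/yr
Homeowner's insurance: $801.72/yr
City property tax: $882.48/yr
Annual escrow total = $10,841.40
Monthly escrow = $10,841.40 ÷ 12 = $903.45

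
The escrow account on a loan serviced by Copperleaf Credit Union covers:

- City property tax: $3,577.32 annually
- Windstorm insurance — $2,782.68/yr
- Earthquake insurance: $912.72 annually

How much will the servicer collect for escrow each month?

City property tax — $3,577.32 per year
Windstorm insurance — $2,782.68 per year
Earthquake insurance — $912.72 per year
Annual escrow total = $3,577.32 + $2,782.68 + $912.72 = $7,272.72
Base monthly escrow = $7,272.72 / 12 = $606.06

$606.06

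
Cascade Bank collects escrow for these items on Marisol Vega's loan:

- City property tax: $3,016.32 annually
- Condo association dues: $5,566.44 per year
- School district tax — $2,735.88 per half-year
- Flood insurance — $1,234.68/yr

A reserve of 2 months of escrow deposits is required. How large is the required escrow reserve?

$2,548.20

City property tax: $3,016.32 annually
Condo association dues: $5,566.44 annually
School district tax: $2,735.88 × 2 = $5,471.76 annually
Flood insurance: $1,234.68 annually
Total annual escrow = $15,289.20
Base monthly escrow = $15,289.20 ÷ 12 = $1,274.10
Required cushion = 2 × $1,274.10 = $2,548.20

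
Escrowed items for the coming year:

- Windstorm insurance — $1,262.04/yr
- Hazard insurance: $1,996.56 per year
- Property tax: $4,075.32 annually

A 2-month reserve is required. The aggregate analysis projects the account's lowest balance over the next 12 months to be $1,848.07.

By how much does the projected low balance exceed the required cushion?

Windstorm insurance = $1,262.04/yr
Hazard insurance = $1,996.56/yr
Property tax = $4,075.32/yr
Combined annual = $7,333.92
Per month = $7,333.92 ÷ 12 = $611.16
Required cushion = 2 × $611.16 = $1,222.32
Surplus = $1,848.07 − $1,222.32 = $625.75

$625.75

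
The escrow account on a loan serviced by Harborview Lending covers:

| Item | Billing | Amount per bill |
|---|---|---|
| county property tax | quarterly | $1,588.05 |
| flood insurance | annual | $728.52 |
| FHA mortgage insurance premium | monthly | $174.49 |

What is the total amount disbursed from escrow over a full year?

County property tax: $1,588.05 × 4 = $6,352.20/yr
Flood insurance: $728.52/yr
FHA mortgage insurance premium: $174.49 × 12 = $2,093.88/yr
Total annual escrow = $6,352.20 + $728.52 + $2,093.88 = $9,174.60

$9,174.60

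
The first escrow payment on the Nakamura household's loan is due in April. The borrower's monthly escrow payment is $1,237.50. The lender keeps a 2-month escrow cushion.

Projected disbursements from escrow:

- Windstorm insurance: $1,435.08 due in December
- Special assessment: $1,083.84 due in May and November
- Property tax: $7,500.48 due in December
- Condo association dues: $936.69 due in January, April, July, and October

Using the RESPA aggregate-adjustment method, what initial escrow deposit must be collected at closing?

$5,250.81

Cushion = 2 × $1,237.50 = $2,475.00
Trial balance (start $0, +$1,237.50 each month, − disbursements):
  Apr: +$1,237.50 − $936.69 → $300.81
  May: +$1,237.50 − $1,083.84 → $454.47
  Jun: +$1,237.50 → $1,691.97
  Jul: +$1,237.50 − $936.69 → $1,992.78
  Aug: +$1,237.50 → $3,230.28
  Sep: +$1,237.50 → $4,467.78
  Oct: +$1,237.50 − $936.69 → $4,768.59
  Nov: +$1,237.50 − $1,083.84 → $4,922.25
  Dec: +$1,237.50 − $8,935.56 → -$2,775.81
  Jan: +$1,237.50 − $936.69 → -$2,475.00
  Feb: +$1,237.50 → -$1,237.50
  Mar: +$1,237.50 → $0.00
Lowest trial balance = -$2,775.81 (Dec)
Initial deposit = cushion − low point = $2,475.00 − (-$2,775.81) = $5,250.81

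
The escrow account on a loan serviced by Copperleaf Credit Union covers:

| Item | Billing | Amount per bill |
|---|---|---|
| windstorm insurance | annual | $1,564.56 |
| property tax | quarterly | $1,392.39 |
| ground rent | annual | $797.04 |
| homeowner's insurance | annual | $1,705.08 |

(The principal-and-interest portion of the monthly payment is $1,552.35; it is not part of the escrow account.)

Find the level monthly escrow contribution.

Windstorm insurance: $1,564.56
Property tax: $1,392.39 × 4 = $5,569.56
Ground rent: $797.04
Homeowner's insurance: $1,705.08
Yearly total = $1,564.56 + $5,569.56 + $797.04 + $1,705.08 = $9,636.24
Per month = $9,636.24 ÷ 12 = $803.02

$803.02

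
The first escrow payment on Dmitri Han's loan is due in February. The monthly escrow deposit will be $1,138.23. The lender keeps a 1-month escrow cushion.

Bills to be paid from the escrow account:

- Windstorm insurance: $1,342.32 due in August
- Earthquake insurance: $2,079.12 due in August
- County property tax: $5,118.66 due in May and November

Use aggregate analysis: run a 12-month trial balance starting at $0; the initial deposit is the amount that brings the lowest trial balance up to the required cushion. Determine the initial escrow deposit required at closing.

$3,414.69

Cushion = 1 × $1,138.23 = $1,138.23
Trial balance (start $0, +$1,138.23 each month, − disbursements):
  Feb: +$1,138.23 → $1,138.23
  Mar: +$1,138.23 → $2,276.46
  Apr: +$1,138.23 → $3,414.69
  May: +$1,138.23 − $5,118.66 → -$565.74
  Jun: +$1,138.23 → $572.49
  Jul: +$1,138.23 → $1,710.72
  Aug: +$1,138.23 − $3,421.44 → -$572.49
  Sep: +$1,138.23 → $565.74
  Oct: +$1,138.23 → $1,703.97
  Nov: +$1,138.23 − $5,118.66 → -$2,276.46
  Dec: +$1,138.23 → -$1,138.23
  Jan: +$1,138.23 → $0.00
Lowest trial balance = -$2,276.46 (Nov)
Initial deposit = cushion − low point = $1,138.23 − (-$2,276.46) = $3,414.69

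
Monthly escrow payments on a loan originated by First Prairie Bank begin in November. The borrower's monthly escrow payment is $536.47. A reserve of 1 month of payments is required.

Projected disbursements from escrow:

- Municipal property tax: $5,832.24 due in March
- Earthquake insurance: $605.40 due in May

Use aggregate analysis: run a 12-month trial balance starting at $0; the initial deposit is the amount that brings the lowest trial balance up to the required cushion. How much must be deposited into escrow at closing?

Cushion = 1 × $536.47 = $536.47
Trial balance (start $0, +$536.47 each month, − disbursements):
  Nov: +$536.47 → $536.47
  Dec: +$536.47 → $1,072.94
  Jan: +$536.47 → $1,609.41
  Feb: +$536.47 → $2,145.88
  Mar: +$536.47 − $5,832.24 → -$3,149.89
  Apr: +$536.47 → -$2,613.42
  May: +$536.47 − $605.40 → -$2,682.35
  Jun: +$536.47 → -$2,145.88
  Jul: +$536.47 → -$1,609.41
  Aug: +$536.47 → -$1,072.94
  Sep: +$536.47 → -$536.47
  Oct: +$536.47 → $0.00
Lowest trial balance = -$3,149.89 (Mar)
Initial deposit = cushion − low point = $536.47 − (-$3,149.89) = $3,686.36

$3,686.36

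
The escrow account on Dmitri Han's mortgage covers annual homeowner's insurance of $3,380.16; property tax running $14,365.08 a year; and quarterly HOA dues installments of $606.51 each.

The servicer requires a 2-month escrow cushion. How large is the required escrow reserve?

Homeowner's insurance — $3,380.16 annually
Property tax — $14,365.08 annually
HOA dues — $606.51 × 4 = $2,426.04 annually
Yearly total = $3,380.16 + $14,365.08 + $2,426.04 = $20,171.28
Per month = $20,171.28 ÷ 12 = $1,680.94
Required cushion = 2 × $1,680.94 = $3,361.88

$3,361.88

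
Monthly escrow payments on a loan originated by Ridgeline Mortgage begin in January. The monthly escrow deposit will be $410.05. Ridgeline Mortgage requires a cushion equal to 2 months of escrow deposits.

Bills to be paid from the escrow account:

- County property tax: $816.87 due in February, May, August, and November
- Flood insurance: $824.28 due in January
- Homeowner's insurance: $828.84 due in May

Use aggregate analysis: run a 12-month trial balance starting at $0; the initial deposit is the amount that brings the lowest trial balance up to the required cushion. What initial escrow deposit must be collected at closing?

$2,056.71

Cushion = 2 × $410.05 = $820.10
Trial balance (start $0, +$410.05 each month, − disbursements):
  Jan: +$410.05 − $824.28 → -$414.23
  Feb: +$410.05 − $816.87 → -$821.05
  Mar: +$410.05 → -$411.00
  Apr: +$410.05 → -$0.95
  May: +$410.05 − $1,645.71 → -$1,236.61
  Jun: +$410.05 → -$826.56
  Jul: +$410.05 → -$416.51
  Aug: +$410.05 − $816.87 → -$823.33
  Sep: +$410.05 → -$413.28
  Oct: +$410.05 → -$3.23
  Nov: +$410.05 − $816.87 → -$410.05
  Dec: +$410.05 → $0.00
Lowest trial balance = -$1,236.61 (May)
Initial deposit = cushion − low point = $820.10 − (-$1,236.61) = $2,056.71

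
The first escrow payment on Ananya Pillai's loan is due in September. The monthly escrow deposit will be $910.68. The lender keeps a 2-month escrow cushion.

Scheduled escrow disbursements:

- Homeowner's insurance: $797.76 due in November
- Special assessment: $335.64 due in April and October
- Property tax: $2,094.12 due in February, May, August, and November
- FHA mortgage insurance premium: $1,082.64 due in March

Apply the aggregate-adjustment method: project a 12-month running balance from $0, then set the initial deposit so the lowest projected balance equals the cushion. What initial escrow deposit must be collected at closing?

$2,459.28

Cushion = 2 × $910.68 = $1,821.36
Trial balance (start $0, +$910.68 each month, − disbursements):
  Sep: +$910.68 → $910.68
  Oct: +$910.68 − $335.64 → $1,485.72
  Nov: +$910.68 − $2,891.88 → -$495.48
  Dec: +$910.68 → $415.20
  Jan: +$910.68 → $1,325.88
  Feb: +$910.68 − $2,094.12 → $142.44
  Mar: +$910.68 − $1,082.64 → -$29.52
  Apr: +$910.68 − $335.64 → $545.52
  May: +$910.68 − $2,094.12 → -$637.92
  Jun: +$910.68 → $272.76
  Jul: +$910.68 → $1,183.44
  Aug: +$910.68 − $2,094.12 → $0.00
Lowest trial balance = -$637.92 (May)
Initial deposit = cushion − low point = $1,821.36 − (-$637.92) = $2,459.28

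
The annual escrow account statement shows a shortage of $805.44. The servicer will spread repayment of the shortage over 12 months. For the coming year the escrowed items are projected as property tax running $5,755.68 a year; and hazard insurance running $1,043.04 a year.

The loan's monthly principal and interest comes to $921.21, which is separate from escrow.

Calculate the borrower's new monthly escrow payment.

Property tax = $5,755.68 per year
Hazard insurance = $1,043.04 per year
Yearly total = $6,798.72
Monthly = $6,798.72 ÷ 12 = $566.56
Monthly shortage recovery: $805.44 ÷ 12 = $67.12
Adjusted monthly = $566.56 + $67.12 = $633.68

$633.68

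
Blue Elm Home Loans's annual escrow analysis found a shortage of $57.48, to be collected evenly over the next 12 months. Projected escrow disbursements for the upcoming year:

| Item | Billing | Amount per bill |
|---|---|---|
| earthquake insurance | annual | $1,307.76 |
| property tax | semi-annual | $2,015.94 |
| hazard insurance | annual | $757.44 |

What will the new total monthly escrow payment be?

Earthquake insurance — $1,307.76
Property tax — $2,015.94 × 2 = $4,031.88
Hazard insurance — $757.44
Annual escrow total = $1,307.76 + $4,031.88 + $757.44 = $6,097.08
Monthly = $6,097.08 ÷ 12 = $508.09
Shortage spread = $57.48 / 12 = $4.79/mo
New monthly escrow = $508.09 + $4.79 = $512.88

$512.88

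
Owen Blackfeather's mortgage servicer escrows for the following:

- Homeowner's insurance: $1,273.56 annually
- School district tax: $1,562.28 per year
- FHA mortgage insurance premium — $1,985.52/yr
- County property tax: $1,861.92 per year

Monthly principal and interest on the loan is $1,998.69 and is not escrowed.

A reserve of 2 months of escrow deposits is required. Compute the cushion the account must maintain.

$1,113.88

Homeowner's insurance: $1,273.56/yr
School district tax: $1,562.28/yr
FHA mortgage insurance premium: $1,985.52/yr
County property tax: $1,861.92/yr
Total per year = $1,273.56 + $1,562.28 + $1,985.52 + $1,861.92 = $6,683.28
Base monthly escrow = $6,683.28 ÷ 12 = $556.94
Reserve = 2 × $556.94 = $1,113.88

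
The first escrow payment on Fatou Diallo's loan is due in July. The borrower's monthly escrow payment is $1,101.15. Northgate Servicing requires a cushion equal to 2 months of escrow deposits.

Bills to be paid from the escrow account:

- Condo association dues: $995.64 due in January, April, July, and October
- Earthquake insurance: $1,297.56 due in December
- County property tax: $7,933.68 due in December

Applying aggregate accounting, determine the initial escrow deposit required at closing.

$6,817.92

Cushion = 2 × $1,101.15 = $2,202.30
Trial balance (start $0, +$1,101.15 each month, − disbursements):
  Jul: +$1,101.15 − $995.64 → $105.51
  Aug: +$1,101.15 → $1,206.66
  Sep: +$1,101.15 → $2,307.81
  Oct: +$1,101.15 − $995.64 → $2,413.32
  Nov: +$1,101.15 → $3,514.47
  Dec: +$1,101.15 − $9,231.24 → -$4,615.62
  Jan: +$1,101.15 − $995.64 → -$4,510.11
  Feb: +$1,101.15 → -$3,408.96
  Mar: +$1,101.15 → -$2,307.81
  Apr: +$1,101.15 − $995.64 → -$2,202.30
  May: +$1,101.15 → -$1,101.15
  Jun: +$1,101.15 → $0.00
Lowest trial balance = -$4,615.62 (Dec)
Initial deposit = cushion − low point = $2,202.30 − (-$4,615.62) = $6,817.92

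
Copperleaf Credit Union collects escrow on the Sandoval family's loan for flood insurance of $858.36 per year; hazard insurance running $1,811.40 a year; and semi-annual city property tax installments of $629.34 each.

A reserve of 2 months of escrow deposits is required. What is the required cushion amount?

$654.74

Flood insurance — $858.36/yr
Hazard insurance — $1,811.40/yr
City property tax — $629.34 × 2 = $1,258.68/yr
Yearly total = $3,928.44
Per month = $3,928.44 / 12 = $327.37
Required cushion = 2 × $327.37 = $654.74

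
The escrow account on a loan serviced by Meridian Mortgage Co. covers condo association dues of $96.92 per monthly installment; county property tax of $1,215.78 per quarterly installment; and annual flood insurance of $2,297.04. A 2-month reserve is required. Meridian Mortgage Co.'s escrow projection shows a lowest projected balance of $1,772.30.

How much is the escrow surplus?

$385.10

Condo association dues = $96.92 × 12 = $1,163.04
County property tax = $1,215.78 × 4 = $4,863.12
Flood insurance = $2,297.04
Annual escrow total = $1,163.04 + $4,863.12 + $2,297.04 = $8,323.20
Monthly escrow = $8,323.20 ÷ 12 = $693.60
Cushion = 2 × $693.60 = $1,387.20
Excess over cushion: $1,772.30 − $1,387.20 = $385.10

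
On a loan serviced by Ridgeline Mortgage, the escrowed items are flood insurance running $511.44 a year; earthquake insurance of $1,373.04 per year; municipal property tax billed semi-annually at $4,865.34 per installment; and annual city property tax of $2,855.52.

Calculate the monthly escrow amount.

$1,205.89

Flood insurance — $511.44
Earthquake insurance — $1,373.04
Municipal property tax — $4,865.34 × 2 = $9,730.68
City property tax — $2,855.52
Total per year = $14,470.68
Monthly = $14,470.68 / 12 = $1,205.89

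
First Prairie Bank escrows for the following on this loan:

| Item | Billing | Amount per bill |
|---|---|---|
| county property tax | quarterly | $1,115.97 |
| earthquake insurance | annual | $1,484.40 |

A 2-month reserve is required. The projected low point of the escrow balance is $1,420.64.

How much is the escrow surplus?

$429.26

County property tax: $1,115.97 × 4 = $4,463.88 annually
Earthquake insurance: $1,484.40 annually
Annual escrow total = $4,463.88 + $1,484.40 = $5,948.28
Base monthly escrow = $5,948.28 / 12 = $495.69
Required reserve = 2 × $495.69 = $991.38
Excess over cushion: $1,420.64 − $991.38 = $429.26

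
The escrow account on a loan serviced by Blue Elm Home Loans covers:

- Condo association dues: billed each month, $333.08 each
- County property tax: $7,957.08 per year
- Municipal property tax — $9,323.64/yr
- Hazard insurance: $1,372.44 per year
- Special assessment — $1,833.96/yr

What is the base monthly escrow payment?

$2,040.34

Condo association dues — $333.08 × 12 = $3,996.96/yr
County property tax — $7,957.08/yr
Municipal property tax — $9,323.64/yr
Hazard insurance — $1,372.44/yr
Special assessment — $1,833.96/yr
Yearly total = $3,996.96 + $7,957.08 + $9,323.64 + $1,372.44 + $1,833.96 = $24,484.08
Monthly escrow = $24,484.08 ÷ 12 = $2,040.34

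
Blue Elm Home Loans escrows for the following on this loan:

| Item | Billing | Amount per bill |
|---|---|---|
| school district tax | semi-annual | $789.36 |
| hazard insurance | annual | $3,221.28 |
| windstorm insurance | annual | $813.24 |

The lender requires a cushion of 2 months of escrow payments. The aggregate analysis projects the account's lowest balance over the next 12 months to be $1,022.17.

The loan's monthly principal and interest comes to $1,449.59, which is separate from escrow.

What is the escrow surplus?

School district tax — $789.36 × 2 = $1,578.72
Hazard insurance — $3,221.28
Windstorm insurance — $813.24
Yearly total = $1,578.72 + $3,221.28 + $813.24 = $5,613.24
Per month = $5,613.24 / 12 = $467.77
Required reserve = 2 × $467.77 = $935.54
Excess over cushion: $1,022.17 − $935.54 = $86.63

$86.63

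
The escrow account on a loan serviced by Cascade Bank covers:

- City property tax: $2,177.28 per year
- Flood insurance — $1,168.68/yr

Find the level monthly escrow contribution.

City property tax = $2,177.28 per year
Flood insurance = $1,168.68 per year
Annual escrow total = $2,177.28 + $1,168.68 = $3,345.96
Monthly escrow = $3,345.96 / 12 = $278.83

$278.83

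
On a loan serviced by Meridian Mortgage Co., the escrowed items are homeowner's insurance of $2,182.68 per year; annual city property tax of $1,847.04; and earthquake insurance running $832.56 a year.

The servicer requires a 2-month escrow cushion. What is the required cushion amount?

$810.38

Homeowner's insurance — $2,182.68/yr
City property tax — $1,847.04/yr
Earthquake insurance — $832.56/yr
Combined annual = $2,182.68 + $1,847.04 + $832.56 = $4,862.28
Base monthly escrow = $4,862.28 / 12 = $405.19
Reserve = 2 × $405.19 = $810.38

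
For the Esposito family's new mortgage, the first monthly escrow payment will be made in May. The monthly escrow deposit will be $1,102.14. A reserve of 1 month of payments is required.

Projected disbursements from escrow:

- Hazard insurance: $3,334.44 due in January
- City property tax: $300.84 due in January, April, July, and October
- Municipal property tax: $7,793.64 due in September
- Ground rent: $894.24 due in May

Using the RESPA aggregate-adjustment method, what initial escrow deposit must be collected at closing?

$4,580.16

Cushion = 1 × $1,102.14 = $1,102.14
Trial balance (start $0, +$1,102.14 each month, − disbursements):
  May: +$1,102.14 − $894.24 → $207.90
  Jun: +$1,102.14 → $1,310.04
  Jul: +$1,102.14 − $300.84 → $2,111.34
  Aug: +$1,102.14 → $3,213.48
  Sep: +$1,102.14 − $7,793.64 → -$3,478.02
  Oct: +$1,102.14 − $300.84 → -$2,676.72
  Nov: +$1,102.14 → -$1,574.58
  Dec: +$1,102.14 → -$472.44
  Jan: +$1,102.14 − $3,635.28 → -$3,005.58
  Feb: +$1,102.14 → -$1,903.44
  Mar: +$1,102.14 → -$801.30
  Apr: +$1,102.14 − $300.84 → $0.00
Lowest trial balance = -$3,478.02 (Sep)
Initial deposit = cushion − low point = $1,102.14 − (-$3,478.02) = $4,580.16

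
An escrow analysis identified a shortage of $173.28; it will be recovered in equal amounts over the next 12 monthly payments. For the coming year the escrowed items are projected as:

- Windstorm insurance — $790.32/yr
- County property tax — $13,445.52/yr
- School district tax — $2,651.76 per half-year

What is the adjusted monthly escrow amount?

$1,642.72

Windstorm insurance — $790.32 per year
County property tax — $13,445.52 per year
School district tax — $2,651.76 × 2 = $5,303.52 per year
Combined annual = $19,539.36
Monthly = $19,539.36 ÷ 12 = $1,628.28
Monthly shortage recovery: $173.28 ÷ 12 = $14.44
Adjusted monthly = $1,628.28 + $14.44 = $1,642.72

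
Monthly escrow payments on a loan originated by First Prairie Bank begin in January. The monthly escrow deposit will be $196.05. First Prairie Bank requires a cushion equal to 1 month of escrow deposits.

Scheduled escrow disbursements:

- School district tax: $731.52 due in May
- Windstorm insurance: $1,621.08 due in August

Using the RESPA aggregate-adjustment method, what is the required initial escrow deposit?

$980.25

Cushion = 1 × $196.05 = $196.05
Trial balance (start $0, +$196.05 each month, − disbursements):
  Jan: +$196.05 → $196.05
  Feb: +$196.05 → $392.10
  Mar: +$196.05 → $588.15
  Apr: +$196.05 → $784.20
  May: +$196.05 − $731.52 → $248.73
  Jun: +$196.05 → $444.78
  Jul: +$196.05 → $640.83
  Aug: +$196.05 − $1,621.08 → -$784.20
  Sep: +$196.05 → -$588.15
  Oct: +$196.05 → -$392.10
  Nov: +$196.05 → -$196.05
  Dec: +$196.05 → $0.00
Lowest trial balance = -$784.20 (Aug)
Initial deposit = cushion − low point = $196.05 − (-$784.20) = $980.25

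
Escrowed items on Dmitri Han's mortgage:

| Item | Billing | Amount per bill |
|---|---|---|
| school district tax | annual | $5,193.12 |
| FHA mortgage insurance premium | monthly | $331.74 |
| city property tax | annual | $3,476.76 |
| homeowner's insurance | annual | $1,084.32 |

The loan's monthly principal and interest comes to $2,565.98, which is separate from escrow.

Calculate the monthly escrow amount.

School district tax = $5,193.12
FHA mortgage insurance premium = $331.74 × 12 = $3,980.88
City property tax = $3,476.76
Homeowner's insurance = $1,084.32
Yearly total = $5,193.12 + $3,980.88 + $3,476.76 + $1,084.32 = $13,735.08
Per month = $13,735.08 ÷ 12 = $1,144.59

$1,144.59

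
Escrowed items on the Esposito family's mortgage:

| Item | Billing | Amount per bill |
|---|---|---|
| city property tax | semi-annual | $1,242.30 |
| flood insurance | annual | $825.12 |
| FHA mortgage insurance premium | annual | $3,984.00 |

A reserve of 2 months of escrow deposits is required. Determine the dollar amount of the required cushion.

$1,215.62

City property tax — $1,242.30 × 2 = $2,484.60
Flood insurance — $825.12
FHA mortgage insurance premium — $3,984.00
Annual escrow total = $7,293.72
Base monthly escrow = $7,293.72 / 12 = $607.81
Required cushion = 2 × $607.81 = $1,215.62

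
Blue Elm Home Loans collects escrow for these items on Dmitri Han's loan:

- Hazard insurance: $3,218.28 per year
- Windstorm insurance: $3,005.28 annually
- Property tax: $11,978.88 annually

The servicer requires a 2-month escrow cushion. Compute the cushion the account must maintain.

$3,033.74

Hazard insurance — $3,218.28 annually
Windstorm insurance — $3,005.28 annually
Property tax — $11,978.88 annually
Total annual escrow = $18,202.44
Per month = $18,202.44 / 12 = $1,516.87
Required cushion = 2 × $1,516.87 = $3,033.74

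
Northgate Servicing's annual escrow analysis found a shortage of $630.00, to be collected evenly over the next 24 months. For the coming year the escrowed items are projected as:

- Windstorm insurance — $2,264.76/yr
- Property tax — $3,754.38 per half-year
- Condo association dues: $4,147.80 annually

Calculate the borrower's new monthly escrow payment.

$1,186.36

Windstorm insurance — $2,264.76 per year
Property tax — $3,754.38 × 2 = $7,508.76 per year
Condo association dues — $4,147.80 per year
Annual escrow total = $13,921.32
Monthly = $13,921.32 / 12 = $1,160.11
Shortage spread = $630.00 / 24 = $26.25/mo
Adjusted monthly = $1,160.11 + $26.25 = $1,186.36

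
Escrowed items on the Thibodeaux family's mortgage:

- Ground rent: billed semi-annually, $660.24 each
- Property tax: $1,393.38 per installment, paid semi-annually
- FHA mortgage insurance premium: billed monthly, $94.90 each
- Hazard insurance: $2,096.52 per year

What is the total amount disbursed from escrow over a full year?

Ground rent = $660.24 × 2 = $1,320.48/yr
Property tax = $1,393.38 × 2 = $2,786.76/yr
FHA mortgage insurance premium = $94.90 × 12 = $1,138.80/yr
Hazard insurance = $2,096.52/yr
Annual escrow total = $1,320.48 + $2,786.76 + $1,138.80 + $2,096.52 = $7,342.56

$7,342.56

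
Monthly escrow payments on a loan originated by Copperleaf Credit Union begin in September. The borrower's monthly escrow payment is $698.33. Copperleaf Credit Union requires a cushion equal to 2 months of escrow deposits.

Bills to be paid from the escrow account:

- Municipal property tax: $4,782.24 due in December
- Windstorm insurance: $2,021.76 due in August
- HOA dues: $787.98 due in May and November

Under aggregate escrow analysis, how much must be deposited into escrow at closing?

Cushion = 2 × $698.33 = $1,396.66
Trial balance (start $0, +$698.33 each month, − disbursements):
  Sep: +$698.33 → $698.33
  Oct: +$698.33 → $1,396.66
  Nov: +$698.33 − $787.98 → $1,307.01
  Dec: +$698.33 − $4,782.24 → -$2,776.90
  Jan: +$698.33 → -$2,078.57
  Feb: +$698.33 → -$1,380.24
  Mar: +$698.33 → -$681.91
  Apr: +$698.33 → $16.42
  May: +$698.33 − $787.98 → -$73.23
  Jun: +$698.33 → $625.10
  Jul: +$698.33 → $1,323.43
  Aug: +$698.33 − $2,021.76 → $0.00
Lowest trial balance = -$2,776.90 (Dec)
Initial deposit = cushion − low point = $1,396.66 − (-$2,776.90) = $4,173.56

$4,173.56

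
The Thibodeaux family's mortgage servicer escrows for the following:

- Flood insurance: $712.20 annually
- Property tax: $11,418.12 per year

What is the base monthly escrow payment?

Flood insurance — $712.20
Property tax — $11,418.12
Total annual escrow = $12,130.32
Per month = $12,130.32 ÷ 12 = $1,010.86

$1,010.86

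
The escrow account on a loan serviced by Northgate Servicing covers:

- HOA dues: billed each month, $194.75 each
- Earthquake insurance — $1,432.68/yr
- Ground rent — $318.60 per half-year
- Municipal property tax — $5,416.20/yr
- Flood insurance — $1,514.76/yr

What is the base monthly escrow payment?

$944.82

HOA dues = $194.75 × 12 = $2,337.00/yr
Earthquake insurance = $1,432.68/yr
Ground rent = $318.60 × 2 = $637.20/yr
Municipal property tax = $5,416.20/yr
Flood insurance = $1,514.76/yr
Combined annual = $11,337.84
Monthly escrow = $11,337.84 ÷ 12 = $944.82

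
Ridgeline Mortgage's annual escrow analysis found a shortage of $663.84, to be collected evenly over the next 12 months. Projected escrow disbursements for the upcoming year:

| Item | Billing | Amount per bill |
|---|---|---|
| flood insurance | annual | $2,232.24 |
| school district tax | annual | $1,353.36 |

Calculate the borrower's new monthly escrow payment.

$354.12

Flood insurance = $2,232.24 annually
School district tax = $1,353.36 annually
Total per year = $2,232.24 + $1,353.36 = $3,585.60
Monthly escrow = $3,585.60 / 12 = $298.80
Shortage per month = $663.84 ÷ 12 = $55.32
New monthly escrow = $298.80 + $55.32 = $354.12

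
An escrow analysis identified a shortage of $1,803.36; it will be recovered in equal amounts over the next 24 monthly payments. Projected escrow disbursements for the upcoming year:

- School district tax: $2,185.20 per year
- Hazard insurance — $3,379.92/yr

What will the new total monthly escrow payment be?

$538.90

School district tax = $2,185.20 per year
Hazard insurance = $3,379.92 per year
Total per year = $2,185.20 + $3,379.92 = $5,565.12
Monthly = $5,565.12 / 12 = $463.76
Shortage per month = $1,803.36 ÷ 24 = $75.14
New monthly escrow = $463.76 + $75.14 = $538.90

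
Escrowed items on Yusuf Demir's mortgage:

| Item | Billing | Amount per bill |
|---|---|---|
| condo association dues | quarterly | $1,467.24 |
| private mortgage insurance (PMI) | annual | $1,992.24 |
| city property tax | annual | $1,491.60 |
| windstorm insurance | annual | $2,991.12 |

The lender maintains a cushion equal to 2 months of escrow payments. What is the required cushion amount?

$2,057.32

Condo association dues: $1,467.24 × 4 = $5,868.96 annually
Private mortgage insurance (PMI): $1,992.24 annually
City property tax: $1,491.60 annually
Windstorm insurance: $2,991.12 annually
Annual escrow total = $12,343.92
Monthly escrow = $12,343.92 / 12 = $1,028.66
Required cushion = 2 × $1,028.66 = $2,057.32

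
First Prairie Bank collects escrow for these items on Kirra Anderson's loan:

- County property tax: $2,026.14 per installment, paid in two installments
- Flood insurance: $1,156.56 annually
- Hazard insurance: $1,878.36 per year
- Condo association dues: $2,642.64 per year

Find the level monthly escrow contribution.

$810.82

County property tax: $2,026.14 × 2 = $4,052.28/yr
Flood insurance: $1,156.56/yr
Hazard insurance: $1,878.36/yr
Condo association dues: $2,642.64/yr
Total annual escrow = $9,729.84
Monthly = $9,729.84 / 12 = $810.82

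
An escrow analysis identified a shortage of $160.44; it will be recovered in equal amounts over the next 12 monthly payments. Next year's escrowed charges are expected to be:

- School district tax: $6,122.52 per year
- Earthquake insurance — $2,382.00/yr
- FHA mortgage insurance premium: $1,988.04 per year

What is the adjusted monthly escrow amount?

$887.75

School district tax = $6,122.52 per year
Earthquake insurance = $2,382.00 per year
FHA mortgage insurance premium = $1,988.04 per year
Combined annual = $6,122.52 + $2,382.00 + $1,988.04 = $10,492.56
Base monthly escrow = $10,492.56 / 12 = $874.38
Monthly shortage recovery: $160.44 / 12 = $13.37
Adjusted monthly = $874.38 + $13.37 = $887.75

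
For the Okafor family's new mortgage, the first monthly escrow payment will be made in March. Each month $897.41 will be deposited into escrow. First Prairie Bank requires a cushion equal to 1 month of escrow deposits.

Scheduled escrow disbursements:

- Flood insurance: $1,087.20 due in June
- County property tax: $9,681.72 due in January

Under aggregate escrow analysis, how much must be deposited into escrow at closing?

$1,794.82

Cushion = 1 × $897.41 = $897.41
Trial balance (start $0, +$897.41 each month, − disbursements):
  Mar: +$897.41 → $897.41
  Apr: +$897.41 → $1,794.82
  May: +$897.41 → $2,692.23
  Jun: +$897.41 − $1,087.20 → $2,502.44
  Jul: +$897.41 → $3,399.85
  Aug: +$897.41 → $4,297.26
  Sep: +$897.41 → $5,194.67
  Oct: +$897.41 → $6,092.08
  Nov: +$897.41 → $6,989.49
  Dec: +$897.41 → $7,886.90
  Jan: +$897.41 − $9,681.72 → -$897.41
  Feb: +$897.41 → $0.00
Lowest trial balance = -$897.41 (Jan)
Initial deposit = cushion − low point = $897.41 − (-$897.41) = $1,794.82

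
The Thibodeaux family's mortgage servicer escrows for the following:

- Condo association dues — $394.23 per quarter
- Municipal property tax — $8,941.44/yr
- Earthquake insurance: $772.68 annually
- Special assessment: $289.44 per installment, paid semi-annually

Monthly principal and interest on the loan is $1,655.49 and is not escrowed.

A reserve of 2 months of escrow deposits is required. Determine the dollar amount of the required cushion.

$1,978.32

Condo association dues: $394.23 × 4 = $1,576.92 per year
Municipal property tax: $8,941.44 per year
Earthquake insurance: $772.68 per year
Special assessment: $289.44 × 2 = $578.88 per year
Combined annual = $1,576.92 + $8,941.44 + $772.68 + $578.88 = $11,869.92
Monthly = $11,869.92 / 12 = $989.16
Cushion = 2 × $989.16 = $1,978.32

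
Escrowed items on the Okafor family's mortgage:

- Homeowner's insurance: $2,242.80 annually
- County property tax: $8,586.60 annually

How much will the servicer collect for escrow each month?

$902.45

Homeowner's insurance: $2,242.80
County property tax: $8,586.60
Annual escrow total = $10,829.40
Monthly escrow = $10,829.40 / 12 = $902.45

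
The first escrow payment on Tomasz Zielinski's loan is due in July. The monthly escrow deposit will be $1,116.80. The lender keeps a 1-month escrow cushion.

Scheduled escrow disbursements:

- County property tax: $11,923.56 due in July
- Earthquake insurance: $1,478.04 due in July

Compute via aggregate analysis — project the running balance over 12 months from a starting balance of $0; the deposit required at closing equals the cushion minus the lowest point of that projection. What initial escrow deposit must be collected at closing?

$13,401.60

Cushion = 1 × $1,116.80 = $1,116.80
Trial balance (start $0, +$1,116.80 each month, − disbursements):
  Jul: +$1,116.80 − $13,401.60 → -$12,284.80
  Aug: +$1,116.80 → -$11,168.00
  Sep: +$1,116.80 → -$10,051.20
  Oct: +$1,116.80 → -$8,934.40
  Nov: +$1,116.80 → -$7,817.60
  Dec: +$1,116.80 → -$6,700.80
  Jan: +$1,116.80 → -$5,584.00
  Feb: +$1,116.80 → -$4,467.20
  Mar: +$1,116.80 → -$3,350.40
  Apr: +$1,116.80 → -$2,233.60
  May: +$1,116.80 → -$1,116.80
  Jun: +$1,116.80 → $0.00
Lowest trial balance = -$12,284.80 (Jul)
Initial deposit = cushion − low point = $1,116.80 − (-$12,284.80) = $13,401.60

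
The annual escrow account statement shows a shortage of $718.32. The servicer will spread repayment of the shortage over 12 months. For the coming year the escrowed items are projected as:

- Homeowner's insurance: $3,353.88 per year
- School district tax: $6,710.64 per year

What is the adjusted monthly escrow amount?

Homeowner's insurance — $3,353.88 per year
School district tax — $6,710.64 per year
Total annual escrow = $10,064.52
Monthly = $10,064.52 / 12 = $838.71
Monthly shortage recovery: $718.32 / 12 = $59.86
Adjusted monthly = $838.71 + $59.86 = $898.57

$898.57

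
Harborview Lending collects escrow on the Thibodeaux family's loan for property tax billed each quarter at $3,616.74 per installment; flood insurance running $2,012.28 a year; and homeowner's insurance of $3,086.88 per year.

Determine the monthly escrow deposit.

Property tax — $3,616.74 × 4 = $14,466.96/yr
Flood insurance — $2,012.28/yr
Homeowner's insurance — $3,086.88/yr
Total annual escrow = $14,466.96 + $2,012.28 + $3,086.88 = $19,566.12
Base monthly escrow = $19,566.12 / 12 = $1,630.51

$1,630.51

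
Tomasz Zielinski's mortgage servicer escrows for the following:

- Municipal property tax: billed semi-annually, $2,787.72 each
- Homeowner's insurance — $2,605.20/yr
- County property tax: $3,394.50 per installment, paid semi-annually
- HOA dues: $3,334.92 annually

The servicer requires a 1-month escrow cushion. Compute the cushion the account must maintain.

Municipal property tax — $2,787.72 × 2 = $5,575.44
Homeowner's insurance — $2,605.20
County property tax — $3,394.50 × 2 = $6,789.00
HOA dues — $3,334.92
Total annual escrow = $5,575.44 + $2,605.20 + $6,789.00 + $3,334.92 = $18,304.56
Base monthly escrow = $18,304.56 ÷ 12 = $1,525.38
Reserve = 1 × $1,525.38 = $1,525.38

$1,525.38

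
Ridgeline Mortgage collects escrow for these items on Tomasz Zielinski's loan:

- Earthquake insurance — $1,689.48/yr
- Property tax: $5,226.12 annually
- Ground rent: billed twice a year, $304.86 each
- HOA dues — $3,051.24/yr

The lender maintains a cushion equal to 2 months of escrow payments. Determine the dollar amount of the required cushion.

$1,762.76

Earthquake insurance — $1,689.48
Property tax — $5,226.12
Ground rent — $304.86 × 2 = $609.72
HOA dues — $3,051.24
Total per year = $10,576.56
Monthly escrow = $10,576.56 / 12 = $881.38
Reserve = 2 × $881.38 = $1,762.76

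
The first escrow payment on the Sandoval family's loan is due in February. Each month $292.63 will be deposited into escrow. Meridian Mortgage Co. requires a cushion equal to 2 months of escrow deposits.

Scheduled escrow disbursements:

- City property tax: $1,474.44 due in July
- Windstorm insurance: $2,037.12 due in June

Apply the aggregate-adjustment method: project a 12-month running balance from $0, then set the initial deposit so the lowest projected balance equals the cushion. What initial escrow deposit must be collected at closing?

Cushion = 2 × $292.63 = $585.26
Trial balance (start $0, +$292.63 each month, − disbursements):
  Feb: +$292.63 → $292.63
  Mar: +$292.63 → $585.26
  Apr: +$292.63 → $877.89
  May: +$292.63 → $1,170.52
  Jun: +$292.63 − $2,037.12 → -$573.97
  Jul: +$292.63 − $1,474.44 → -$1,755.78
  Aug: +$292.63 → -$1,463.15
  Sep: +$292.63 → -$1,170.52
  Oct: +$292.63 → -$877.89
  Nov: +$292.63 → -$585.26
  Dec: +$292.63 → -$292.63
  Jan: +$292.63 → $0.00
Lowest trial balance = -$1,755.78 (Jul)
Initial deposit = cushion − low point = $585.26 − (-$1,755.78) = $2,341.04

$2,341.04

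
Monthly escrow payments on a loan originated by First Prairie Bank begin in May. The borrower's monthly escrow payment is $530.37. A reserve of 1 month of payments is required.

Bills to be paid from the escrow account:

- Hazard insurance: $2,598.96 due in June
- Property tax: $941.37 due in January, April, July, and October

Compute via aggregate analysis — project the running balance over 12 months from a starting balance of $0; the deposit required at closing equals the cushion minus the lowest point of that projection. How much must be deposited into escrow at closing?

Cushion = 1 × $530.37 = $530.37
Trial balance (start $0, +$530.37 each month, − disbursements):
  May: +$530.37 → $530.37
  Jun: +$530.37 − $2,598.96 → -$1,538.22
  Jul: +$530.37 − $941.37 → -$1,949.22
  Aug: +$530.37 → -$1,418.85
  Sep: +$530.37 → -$888.48
  Oct: +$530.37 − $941.37 → -$1,299.48
  Nov: +$530.37 → -$769.11
  Dec: +$530.37 → -$238.74
  Jan: +$530.37 − $941.37 → -$649.74
  Feb: +$530.37 → -$119.37
  Mar: +$530.37 → $411.00
  Apr: +$530.37 − $941.37 → $0.00
Lowest trial balance = -$1,949.22 (Jul)
Initial deposit = cushion − low point = $530.37 − (-$1,949.22) = $2,479.59

$2,479.59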